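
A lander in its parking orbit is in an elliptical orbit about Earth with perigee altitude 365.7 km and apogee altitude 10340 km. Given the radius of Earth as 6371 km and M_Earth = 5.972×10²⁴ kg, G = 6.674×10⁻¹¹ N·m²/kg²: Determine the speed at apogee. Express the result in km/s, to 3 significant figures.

v ≈ 3.70 km/s

μ = GM = 6.674×10⁻¹¹ × 5.972×10²⁴ = 3.986×10¹⁴ m³/s².
r_p = 6371 + 365.7 = 6736.7 km = 6.7367×10⁶ m.
r_a = 6371 + 10340 = 16711 km = 1.6711×10⁷ m.
Semi-major axis a = (r_p + r_a)/2 = 11724 km = 1.172×10⁷ m.
Vis-viva: v² = μ(2/r − 1/a) = 3.986×10¹⁴ × (1.197×10⁻⁷ − 8.530×10⁻⁸) = 1.371×10⁷ m²/s².
v = 3702 m/s = 3.702 km/s.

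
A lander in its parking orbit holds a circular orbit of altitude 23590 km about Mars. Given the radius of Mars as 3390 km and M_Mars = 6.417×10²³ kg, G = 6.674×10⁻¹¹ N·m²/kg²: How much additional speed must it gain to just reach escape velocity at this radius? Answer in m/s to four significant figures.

μ = GM = 6.674×10⁻¹¹ × 6.417×10²³ = 4.283×10¹³ m³/s².
r = 3390 + 23590 = 26980 km = 2.6980×10⁷ m.
Circular speed v_c = √(μ/r) = 1260 m/s.
Escape speed v_esc = √(2μ/r) = √2 × v_c = 1782 m/s.
Δv = v_esc − v_c = 521.9 m/s.

Δv ≈ 521.9 m/s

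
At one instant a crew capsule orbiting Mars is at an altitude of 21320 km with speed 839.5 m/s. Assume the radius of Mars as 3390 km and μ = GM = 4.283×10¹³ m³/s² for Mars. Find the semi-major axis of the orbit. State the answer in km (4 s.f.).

a ≈ 15510 km

r = 3390 + 21320 = 24710 km = 2.471×10⁷ m.
Vis-viva rearranged: 1/a = 2/r − v²/μ = 8.094×10⁻⁸ − 1.645×10⁻⁸ = 6.448×10⁻⁸ m⁻¹.
a = 1.551×10⁷ m = 15508 km.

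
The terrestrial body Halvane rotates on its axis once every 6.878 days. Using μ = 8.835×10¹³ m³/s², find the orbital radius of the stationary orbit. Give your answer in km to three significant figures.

T = 6.878 days = 5.943×10⁵ s.
A synchronous orbit has period T, so by Kepler's third law a = (μT²/4π²)^(1/3).
μT²/4π² = 8.835×10¹³ × (5.943×10⁵)² / 39.48 = 7.903×10²³ m³.
a = 9.246×10⁷ m = 92456 km.

r_sync ≈ 92500 km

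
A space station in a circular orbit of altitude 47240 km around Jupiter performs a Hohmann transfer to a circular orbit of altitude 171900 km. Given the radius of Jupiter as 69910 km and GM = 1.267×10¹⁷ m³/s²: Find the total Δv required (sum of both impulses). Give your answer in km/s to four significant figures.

Δv_total ≈ 9.683 km/s

r₁ = 69910 + 47240 = 117150 km = 1.1715×10⁸ m.
r₂ = 69910 + 171900 = 241810 km = 2.4181×10⁸ m.
Transfer ellipse a_t = (r₁ + r₂)/2 = 1.795×10⁸ m.
At r₁: circular v_c1 = √(μ/r₁) = 32890 m/s; transfer-perijove v_p = √[μ(2/r₁ − 1/a_t)] = 38170 m/s.
Δv₁ = v_p − v_c1 = 5286 m/s.
At r₂: circular v_c2 = √(μ/r₂) = 22890 m/s; transfer-apojove v_a = √[μ(2/r₂ − 1/a_t)] = 18490 m/s.
Δv₂ = v_c2 − v_a = 4397 m/s.
Total Δv = Δv₁ + Δv₂ = 9683 m/s = 9.683 km/s.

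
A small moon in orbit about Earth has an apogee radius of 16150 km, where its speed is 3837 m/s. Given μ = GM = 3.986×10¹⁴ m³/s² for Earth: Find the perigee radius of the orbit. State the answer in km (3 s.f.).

r_a = 1.615×10⁷ m.
Specific energy ε = v²/2 − μ/r = -1.732×10⁷ J/kg, so a = −μ/(2ε) = 1.151×10⁷ m.
The apsides satisfy r_p + r_a = 2a, so the perigee radius is 2a − r_a = 6.864×10⁶ m = 6864.1 km.

perigee radius ≈ 6860 km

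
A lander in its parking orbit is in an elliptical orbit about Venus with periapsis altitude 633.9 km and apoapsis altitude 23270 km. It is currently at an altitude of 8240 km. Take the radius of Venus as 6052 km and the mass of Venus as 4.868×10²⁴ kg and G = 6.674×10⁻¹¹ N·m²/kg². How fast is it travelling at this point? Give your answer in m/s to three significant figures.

v ≈ 5240 m/s

μ = GM = 6.674×10⁻¹¹ × 4.868×10²⁴ = 3.249×10¹⁴ m³/s².
r_p = 6052 + 633.9 = 6685.9 km = 6.6859×10⁶ m.
r_a = 6052 + 23270 = 29322 km = 2.9322×10⁷ m.
r = 6052 + 8240 = 14292 km = 1.429×10⁷ m.
Semi-major axis a = (r_p + r_a)/2 = 18004 km = 1.800×10⁷ m.
Vis-viva: v² = μ(2/r − 1/a) = 3.249×10¹⁴ × (1.399×10⁻⁷ − 5.554×10⁻⁸) = 2.742×10⁷ m²/s².
v = 5236 m/s.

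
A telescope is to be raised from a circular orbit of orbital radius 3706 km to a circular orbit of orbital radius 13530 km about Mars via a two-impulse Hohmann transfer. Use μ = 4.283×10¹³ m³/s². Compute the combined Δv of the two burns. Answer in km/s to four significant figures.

Δv_total ≈ 1.472 km/s

r₁ = 3706 km = 3.706×10⁶ m.
r₂ = 13530 km = 1.353×10⁷ m.
Transfer ellipse a_t = (r₁ + r₂)/2 = 8.618×10⁶ m.
At r₁: circular v_c1 = √(μ/r₁) = 3400 m/s; transfer-periapsis v_p = √[μ(2/r₁ − 1/a_t)] = 4260 m/s.
Δv₁ = v_p − v_c1 = 860.0 m/s.
At r₂: circular v_c2 = √(μ/r₂) = 1779 m/s; transfer-apoapsis v_a = √[μ(2/r₂ − 1/a_t)] = 1167 m/s.
Δv₂ = v_c2 − v_a = 612.5 m/s.
Total Δv = Δv₁ + Δv₂ = 1472 m/s = 1.472 km/s.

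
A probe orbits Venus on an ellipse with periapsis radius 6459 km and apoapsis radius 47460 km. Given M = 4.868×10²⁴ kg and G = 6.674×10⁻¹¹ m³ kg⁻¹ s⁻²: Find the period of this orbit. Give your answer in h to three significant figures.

T ≈ 13.6 h

μ = GM = 6.674×10⁻¹¹ × 4.868×10²⁴ = 3.249×10¹⁴ m³/s².
Semi-major axis a = (r_p + r_a)/2 = (6459.0 + 47460)/2 = 26960 km = 2.696×10⁷ m.
By Kepler's third law T = 2π√(a³/μ) = 2π × 7.766×10³ = 4.880×10⁴ s.
= 13.55 h.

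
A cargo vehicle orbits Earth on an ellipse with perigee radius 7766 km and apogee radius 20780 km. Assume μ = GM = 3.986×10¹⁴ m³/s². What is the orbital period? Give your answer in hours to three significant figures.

Semi-major axis a = (r_p + r_a)/2 = (7766.0 + 20780)/2 = 14273 km = 1.427×10⁷ m.
By Kepler's third law T = 2π√(a³/μ) = 2π × 2.701×10³ = 1.697×10⁴ s.
= 4.714 hours.

T ≈ 4.71 hours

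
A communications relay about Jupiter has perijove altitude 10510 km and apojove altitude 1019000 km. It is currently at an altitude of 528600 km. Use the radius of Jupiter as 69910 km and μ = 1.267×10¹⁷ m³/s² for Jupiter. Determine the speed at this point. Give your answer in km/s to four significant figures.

r_p = 69910 + 10510 = 80420 km = 8.0420×10⁷ m.
r_a = 69910 + 1019000 = 1088900 km = 1.0889×10⁹ m.
r = 69910 + 528600 = 5.9851×10⁵ km = 5.985×10⁸ m.
Semi-major axis a = (r_p + r_a)/2 = 5.8466×10⁵ km = 5.847×10⁸ m.
Vis-viva: v² = μ(2/r − 1/a) = 1.267×10¹⁷ × (3.342×10⁻⁹ − 1.710×10⁻⁹) = 2.067×10⁸ m²/s².
v = 14380 m/s = 14.38 km/s.

v ≈ 14.38 km/s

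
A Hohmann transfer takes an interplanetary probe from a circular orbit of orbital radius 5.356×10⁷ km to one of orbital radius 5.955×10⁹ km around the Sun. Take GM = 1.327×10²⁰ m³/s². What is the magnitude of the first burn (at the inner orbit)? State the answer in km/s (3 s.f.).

Δv ≈ 20.3 km/s

r₁ = 5.356×10⁷ km = 5.356×10¹⁰ m.
r₂ = 5.955×10⁹ km = 5.955×10¹² m.
Transfer ellipse a_t = (r₁ + r₂)/2 = 3.004×10¹² m.
At r₁: circular v_c1 = √(μ/r₁) = 49780 m/s; transfer-perihelion v_p = √[μ(2/r₁ − 1/a_t)] = 70080 m/s.
Δv₁ = v_p − v_c1 = 20300 m/s.
= 20.30 km/s.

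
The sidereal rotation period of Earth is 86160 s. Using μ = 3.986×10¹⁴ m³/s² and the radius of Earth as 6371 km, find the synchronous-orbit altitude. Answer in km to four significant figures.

A synchronous orbit has period T, so by Kepler's third law a = (μT²/4π²)^(1/3).
μT²/4π² = 3.986×10¹⁴ × (8.616×10⁴)² / 39.48 = 7.495×10²² m³.
a = 4.216×10⁷ m = 42163 km.
Altitude h = a − R = 42163 − 6371 = 35792 km.

h_sync ≈ 35790 km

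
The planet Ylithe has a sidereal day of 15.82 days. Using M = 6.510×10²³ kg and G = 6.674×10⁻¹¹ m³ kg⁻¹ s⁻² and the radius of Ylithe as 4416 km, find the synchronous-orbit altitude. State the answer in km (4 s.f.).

μ = GM = 6.674×10⁻¹¹ × 6.510×10²³ = 4.345×10¹³ m³/s².
T = 15.82 days = 1.367×10⁶ s.
A synchronous orbit has period T, so by Kepler's third law a = (μT²/4π²)^(1/3).
μT²/4π² = 4.345×10¹³ × (1.367×10⁶)² / 39.48 = 2.056×10²⁴ m³.
a = 1.272×10⁸ m = 1.2716×10⁵ km.
Altitude h = a − R = 1.2716×10⁵ − 4416 = 1.2274×10⁵ km.

h_sync ≈ 1.227×10⁵ km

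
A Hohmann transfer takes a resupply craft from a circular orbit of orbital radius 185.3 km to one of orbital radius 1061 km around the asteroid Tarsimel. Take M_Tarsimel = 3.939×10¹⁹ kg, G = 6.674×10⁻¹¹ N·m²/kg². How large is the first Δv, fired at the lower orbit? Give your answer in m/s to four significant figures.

μ = GM = 6.674×10⁻¹¹ × 3.939×10¹⁹ = 2.629×10⁹ m³/s².
r₁ = 185.3 km = 1.853×10⁵ m.
r₂ = 1061 km = 1.061×10⁶ m.
Transfer ellipse a_t = (r₁ + r₂)/2 = 6.232×10⁵ m.
At r₁: circular v_c1 = √(μ/r₁) = 119.1 m/s; transfer-periapsis v_p = √[μ(2/r₁ − 1/a_t)] = 155.4 m/s.
Δv₁ = v_p − v_c1 = 36.31 m/s.

Δv ≈ 36.31 m/s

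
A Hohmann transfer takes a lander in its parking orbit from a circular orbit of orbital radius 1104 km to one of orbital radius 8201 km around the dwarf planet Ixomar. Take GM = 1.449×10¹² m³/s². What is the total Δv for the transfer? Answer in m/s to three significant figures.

Δv_total ≈ 591 m/s

r₁ = 1104 km = 1.104×10⁶ m.
r₂ = 8201 km = 8.201×10⁶ m.
Transfer ellipse a_t = (r₁ + r₂)/2 = 4.652×10⁶ m.
At r₁: circular v_c1 = √(μ/r₁) = 1146 m/s; transfer-periapsis v_p = √[μ(2/r₁ − 1/a_t)] = 1521 m/s.
Δv₁ = v_p − v_c1 = 375.4 m/s.
At r₂: circular v_c2 = √(μ/r₂) = 420.3 m/s; transfer-apoapsis v_a = √[μ(2/r₂ − 1/a_t)] = 204.8 m/s.
Δv₂ = v_c2 − v_a = 215.6 m/s.
Total Δv = Δv₁ + Δv₂ = 591.0 m/s.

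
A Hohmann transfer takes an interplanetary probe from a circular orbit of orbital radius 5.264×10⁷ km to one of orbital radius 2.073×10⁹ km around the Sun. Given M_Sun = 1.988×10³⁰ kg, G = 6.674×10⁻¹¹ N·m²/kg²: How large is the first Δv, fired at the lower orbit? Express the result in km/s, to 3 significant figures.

μ = GM = 6.674×10⁻¹¹ × 1.988×10³⁰ = 1.327×10²⁰ m³/s².
r₁ = 5.264×10⁷ km = 5.264×10¹⁰ m.
r₂ = 2.073×10⁹ km = 2.073×10¹² m.
Transfer ellipse a_t = (r₁ + r₂)/2 = 1.063×10¹² m.
At r₁: circular v_c1 = √(μ/r₁) = 50200 m/s; transfer-perihelion v_p = √[μ(2/r₁ − 1/a_t)] = 70120 m/s.
Δv₁ = v_p − v_c1 = 19910 m/s.
= 19.91 km/s.

Δv ≈ 19.9 km/s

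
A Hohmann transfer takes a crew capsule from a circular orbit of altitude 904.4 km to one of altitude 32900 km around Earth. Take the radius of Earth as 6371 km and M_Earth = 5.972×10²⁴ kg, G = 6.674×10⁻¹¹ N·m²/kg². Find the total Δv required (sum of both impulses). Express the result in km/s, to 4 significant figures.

μ = GM = 6.674×10⁻¹¹ × 5.972×10²⁴ = 3.986×10¹⁴ m³/s².
r₁ = 6371 + 904.4 = 7275.4 km = 7.2754×10⁶ m.
r₂ = 6371 + 32900 = 39271 km = 3.9271×10⁷ m.
Transfer ellipse a_t = (r₁ + r₂)/2 = 2.327×10⁷ m.
At r₁: circular v_c1 = √(μ/r₁) = 7402 m/s; transfer-perigee v_p = √[μ(2/r₁ − 1/a_t)] = 9615 m/s.
Δv₁ = v_p − v_c1 = 2213 m/s.
At r₂: circular v_c2 = √(μ/r₂) = 3186 m/s; transfer-apogee v_a = √[μ(2/r₂ − 1/a_t)] = 1781 m/s.
Δv₂ = v_c2 − v_a = 1405 m/s.
Total Δv = Δv₁ + Δv₂ = 3618 m/s = 3.618 km/s.

Δv_total ≈ 3.618 km/s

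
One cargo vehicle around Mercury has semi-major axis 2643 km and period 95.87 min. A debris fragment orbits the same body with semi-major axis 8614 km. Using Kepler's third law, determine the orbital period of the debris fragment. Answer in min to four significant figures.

Kepler's third law: T² ∝ a³, so T₂ = T₁ (a₂/a₁)^(3/2).
a₂/a₁ = 3.259, (a₂/a₁)^(3/2) = 5.884.
T₂ = 95.87 × 5.884 = 564.1 min.

T₂ ≈ 564.1 min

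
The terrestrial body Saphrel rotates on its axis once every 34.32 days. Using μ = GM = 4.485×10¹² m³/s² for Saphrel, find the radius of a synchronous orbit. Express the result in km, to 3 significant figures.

r_sync ≈ 1.00×10⁵ km

T = 34.32 days = 2.965×10⁶ s.
A synchronous orbit has period T, so by Kepler's third law a = (μT²/4π²)^(1/3).
μT²/4π² = 4.485×10¹² × (2.965×10⁶)² / 39.48 = 9.989×10²³ m³.
a = 9.996×10⁷ m = 99964 km.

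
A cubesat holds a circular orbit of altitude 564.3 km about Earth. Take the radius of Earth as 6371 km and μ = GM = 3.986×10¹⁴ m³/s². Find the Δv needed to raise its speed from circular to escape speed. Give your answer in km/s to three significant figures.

r = 6371 + 564.3 = 6935.3 km = 6.9353×10⁶ m.
Circular speed v_c = √(μ/r) = 7581 m/s.
Escape speed v_esc = √(2μ/r) = √2 × v_c = 10720 m/s.
Δv = v_esc − v_c = 3140 m/s = 3.140 km/s.

Δv ≈ 3.14 km/s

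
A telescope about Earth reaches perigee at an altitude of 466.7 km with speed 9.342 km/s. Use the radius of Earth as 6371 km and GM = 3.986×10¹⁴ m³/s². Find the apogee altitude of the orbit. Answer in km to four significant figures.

apogee altitude ≈ 13980 km

r_p = 6371 + 466.7 = 6837.7 km = 6.838×10⁶ m.
Specific energy ε = v²/2 − μ/r = -1.466×10⁷ J/kg, so a = −μ/(2ε) = 1.360×10⁷ m.
The apsides satisfy r_p + r_a = 2a, so the apogee radius is 2a − r_p = 2.036×10⁷ m = 20356 km.
Apogee altitude = 20356 − 6371 = 13985 km.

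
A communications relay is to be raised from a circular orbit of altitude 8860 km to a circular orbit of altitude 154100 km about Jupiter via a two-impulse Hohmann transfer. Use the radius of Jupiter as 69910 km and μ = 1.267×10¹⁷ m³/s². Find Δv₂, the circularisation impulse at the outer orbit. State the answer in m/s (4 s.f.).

r₁ = 69910 + 8860 = 78770 km = 7.8770×10⁷ m.
r₂ = 69910 + 154100 = 224010 km = 2.2401×10⁸ m.
Transfer ellipse a_t = (r₁ + r₂)/2 = 1.514×10⁸ m.
At r₁: circular v_c1 = √(μ/r₁) = 40110 m/s; transfer-perijove v_p = √[μ(2/r₁ − 1/a_t)] = 48790 m/s.
At r₂: circular v_c2 = √(μ/r₂) = 23780 m/s; transfer-apojove v_a = √[μ(2/r₂ − 1/a_t)] = 17150 m/s.
Δv₂ = v_c2 − v_a = 6628 m/s.

Δv ≈ 6628 m/s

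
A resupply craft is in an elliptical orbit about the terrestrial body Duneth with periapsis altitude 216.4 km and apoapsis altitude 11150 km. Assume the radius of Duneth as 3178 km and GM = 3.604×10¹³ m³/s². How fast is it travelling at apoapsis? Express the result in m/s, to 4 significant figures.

r_p = 3178 + 216.4 = 3394.4 km = 3.3944×10⁶ m.
r_a = 3178 + 11150 = 14328 km = 1.4328×10⁷ m.
Semi-major axis a = (r_p + r_a)/2 = 8861.2 km = 8.861×10⁶ m.
Vis-viva: v² = μ(2/r − 1/a) = 3.604×10¹³ × (1.396×10⁻⁷ − 1.129×10⁻⁷) = 9.635×10⁵ m²/s².
v = 981.6 m/s.

v ≈ 981.6 m/s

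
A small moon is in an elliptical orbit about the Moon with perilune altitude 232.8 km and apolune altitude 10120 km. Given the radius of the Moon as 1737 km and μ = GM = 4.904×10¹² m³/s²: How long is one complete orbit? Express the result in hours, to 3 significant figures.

r_p = 1737 + 232.8 = 1969.8 km = 1.9698×10⁶ m.
r_a = 1737 + 10120 = 11857 km = 1.1857×10⁷ m.
Semi-major axis a = (r_p + r_a)/2 = (1969.8 + 11857)/2 = 6913.4 km = 6.913×10⁶ m.
By Kepler's third law T = 2π√(a³/μ) = 2π × 8.208×10³ = 5.158×10⁴ s.
= 14.33 hours.

T ≈ 14.3 hours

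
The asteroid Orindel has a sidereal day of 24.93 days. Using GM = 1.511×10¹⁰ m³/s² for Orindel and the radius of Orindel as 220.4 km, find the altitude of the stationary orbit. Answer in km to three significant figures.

h_sync ≈ 11900 km

T = 24.93 days = 2.154×10⁶ s.
A synchronous orbit has period T, so by Kepler's third law a = (μT²/4π²)^(1/3).
μT²/4π² = 1.511×10¹⁰ × (2.154×10⁶)² / 39.48 = 1.776×10²¹ m³.
a = 1.211×10⁷ m = 12109 km.
Altitude h = a − R = 12109 − 220.4 = 11889 km.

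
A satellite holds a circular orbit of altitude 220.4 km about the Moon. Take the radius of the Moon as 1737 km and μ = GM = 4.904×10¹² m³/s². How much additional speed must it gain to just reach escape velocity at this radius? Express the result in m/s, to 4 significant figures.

Δv ≈ 655.6 m/s

r = 1737 + 220.4 = 1957.4 km = 1.9574×10⁶ m.
Circular speed v_c = √(μ/r) = 1583 m/s.
Escape speed v_esc = √(2μ/r) = √2 × v_c = 2238 m/s.
Δv = v_esc − v_c = 655.6 m/s.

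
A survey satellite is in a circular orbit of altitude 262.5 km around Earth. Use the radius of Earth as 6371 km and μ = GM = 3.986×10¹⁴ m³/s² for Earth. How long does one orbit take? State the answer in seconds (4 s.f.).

T ≈ 5377 seconds

r = 6371 + 262.5 = 6633.5 km = 6.6335×10⁶ m.
Kepler's third law: T = 2π√(r³/μ) = 2π√((6.634×10⁶)³ / 3.986×10¹⁴).
r³/μ = 7.323×10⁵ s², so T = 2π × 8.557×10² = 5.377×10³ s.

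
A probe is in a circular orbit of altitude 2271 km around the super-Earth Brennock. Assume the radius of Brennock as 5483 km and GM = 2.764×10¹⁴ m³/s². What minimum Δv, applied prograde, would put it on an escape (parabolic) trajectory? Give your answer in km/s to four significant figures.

r = 5483 + 2271 = 7754.0 km = 7.7540×10⁶ m.
Circular speed v_c = √(μ/r) = 5970 m/s.
Escape speed v_esc = √(2μ/r) = √2 × v_c = 8443 m/s.
Δv = v_esc − v_c = 2473 m/s = 2.473 km/s.

Δv ≈ 2.473 km/s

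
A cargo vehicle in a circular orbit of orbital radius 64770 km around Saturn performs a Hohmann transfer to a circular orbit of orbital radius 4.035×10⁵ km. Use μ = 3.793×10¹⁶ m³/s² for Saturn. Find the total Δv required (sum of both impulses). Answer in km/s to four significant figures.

Δv_total ≈ 12.16 km/s

r₁ = 64770 km = 6.477×10⁷ m.
r₂ = 4.035×10⁵ km = 4.035×10⁸ m.
Transfer ellipse a_t = (r₁ + r₂)/2 = 2.341×10⁸ m.
At r₁: circular v_c1 = √(μ/r₁) = 24200 m/s; transfer-perikrone v_p = √[μ(2/r₁ − 1/a_t)] = 31770 m/s.
Δv₁ = v_p − v_c1 = 7569 m/s.
At r₂: circular v_c2 = √(μ/r₂) = 9695 m/s; transfer-apokrone v_a = √[μ(2/r₂ − 1/a_t)] = 5099 m/s.
Δv₂ = v_c2 − v_a = 4596 m/s.
Total Δv = Δv₁ + Δv₂ = 12160 m/s = 12.16 km/s.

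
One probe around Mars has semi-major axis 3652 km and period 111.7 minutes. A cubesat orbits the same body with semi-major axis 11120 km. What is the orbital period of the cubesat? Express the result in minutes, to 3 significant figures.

Kepler's third law: T² ∝ a³, so T₂ = T₁ (a₂/a₁)^(3/2).
a₂/a₁ = 3.045, (a₂/a₁)^(3/2) = 5.313.
T₂ = 111.7 × 5.313 = 593.5 minutes.

T₂ ≈ 593 minutes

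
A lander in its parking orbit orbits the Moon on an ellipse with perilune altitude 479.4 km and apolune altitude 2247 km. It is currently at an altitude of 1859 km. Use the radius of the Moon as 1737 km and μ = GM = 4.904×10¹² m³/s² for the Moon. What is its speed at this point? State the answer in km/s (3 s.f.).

v ≈ 1.07 km/s

r_p = 1737 + 479.4 = 2216.4 km = 2.2164×10⁶ m.
r_a = 1737 + 2247 = 3984.0 km = 3.9840×10⁶ m.
r = 1737 + 1859 = 3596.0 km = 3.596×10⁶ m.
Semi-major axis a = (r_p + r_a)/2 = 3100.2 km = 3.100×10⁶ m.
Vis-viva: v² = μ(2/r − 1/a) = 4.904×10¹² × (5.562×10⁻⁷ − 3.226×10⁻⁷) = 1.146×10⁶ m²/s².
v = 1070 m/s = 1.070 km/s.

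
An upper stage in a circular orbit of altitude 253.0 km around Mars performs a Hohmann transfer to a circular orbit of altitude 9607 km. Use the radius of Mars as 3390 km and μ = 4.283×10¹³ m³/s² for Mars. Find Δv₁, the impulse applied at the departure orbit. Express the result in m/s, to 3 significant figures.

r₁ = 3390 + 253.0 = 3643.0 km = 3.6430×10⁶ m.
r₂ = 3390 + 9607 = 12997 km = 1.2997×10⁷ m.
Transfer ellipse a_t = (r₁ + r₂)/2 = 8.320×10⁶ m.
At r₁: circular v_c1 = √(μ/r₁) = 3429 m/s; transfer-periapsis v_p = √[μ(2/r₁ − 1/a_t)] = 4286 m/s.
Δv₁ = v_p − v_c1 = 856.7 m/s.

Δv ≈ 857 m/s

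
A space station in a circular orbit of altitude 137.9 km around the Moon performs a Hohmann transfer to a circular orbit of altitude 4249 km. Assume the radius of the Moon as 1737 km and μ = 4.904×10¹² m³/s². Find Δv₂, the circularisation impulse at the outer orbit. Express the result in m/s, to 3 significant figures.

r₁ = 1737 + 137.9 = 1874.9 km = 1.8749×10⁶ m.
r₂ = 1737 + 4249 = 5986.0 km = 5.9860×10⁶ m.
Transfer ellipse a_t = (r₁ + r₂)/2 = 3.930×10⁶ m.
At r₁: circular v_c1 = √(μ/r₁) = 1617 m/s; transfer-perilune v_p = √[μ(2/r₁ − 1/a_t)] = 1996 m/s.
At r₂: circular v_c2 = √(μ/r₂) = 905.1 m/s; transfer-apolune v_a = √[μ(2/r₂ − 1/a_t)] = 625.1 m/s.
Δv₂ = v_c2 − v_a = 280.0 m/s.

Δv ≈ 280 m/s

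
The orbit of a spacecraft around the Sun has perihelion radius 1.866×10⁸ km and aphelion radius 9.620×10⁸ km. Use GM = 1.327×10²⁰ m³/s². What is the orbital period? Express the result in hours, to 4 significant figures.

Semi-major axis a = (r_p + r_a)/2 = (1.8660×10⁸ + 9.6200×10⁸)/2 = 5.7430×10⁸ km = 5.743×10¹¹ m.
By Kepler's third law T = 2π√(a³/μ) = 2π × 3.778×10⁷ = 2.374×10⁸ s.
= 65940 hours.

T ≈ 65940 hours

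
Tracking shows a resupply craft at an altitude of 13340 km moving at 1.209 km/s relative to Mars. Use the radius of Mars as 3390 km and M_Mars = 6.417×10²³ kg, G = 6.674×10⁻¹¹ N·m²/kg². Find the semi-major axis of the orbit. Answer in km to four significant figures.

a ≈ 11710 km

μ = GM = 6.674×10⁻¹¹ × 6.417×10²³ = 4.283×10¹³ m³/s².
r = 3390 + 13340 = 16730 km = 1.673×10⁷ m.
Vis-viva rearranged: 1/a = 2/r − v²/μ = 1.195×10⁻⁷ − 3.413×10⁻⁸ = 8.542×10⁻⁸ m⁻¹.
a = 1.171×10⁷ m = 11707 km.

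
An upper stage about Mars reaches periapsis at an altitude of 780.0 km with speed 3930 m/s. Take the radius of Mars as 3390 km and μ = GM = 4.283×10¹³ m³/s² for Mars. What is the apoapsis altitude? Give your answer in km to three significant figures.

r_p = 3390 + 780.0 = 4170.0 km = 4.170×10⁶ m.
Specific energy ε = v²/2 − μ/r = -2.549×10⁶ J/kg, so a = −μ/(2ε) = 8.403×10⁶ m.
The apsides satisfy r_p + r_a = 2a, so the apoapsis radius is 2a − r_p = 1.264×10⁷ m = 12636 km.
Apoapsis altitude = 12636 − 3390 = 9245.7 km.

apoapsis altitude ≈ 9250 km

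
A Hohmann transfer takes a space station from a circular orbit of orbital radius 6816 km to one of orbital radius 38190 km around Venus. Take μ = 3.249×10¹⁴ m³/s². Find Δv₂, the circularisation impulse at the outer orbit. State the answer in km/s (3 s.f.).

Δv ≈ 1.31 km/s

r₁ = 6816 km = 6.816×10⁶ m.
r₂ = 38190 km = 3.819×10⁷ m.
Transfer ellipse a_t = (r₁ + r₂)/2 = 2.250×10⁷ m.
At r₁: circular v_c1 = √(μ/r₁) = 6904 m/s; transfer-periapsis v_p = √[μ(2/r₁ − 1/a_t)] = 8994 m/s.
At r₂: circular v_c2 = √(μ/r₂) = 2917 m/s; transfer-apoapsis v_a = √[μ(2/r₂ − 1/a_t)] = 1605 m/s.
Δv₂ = v_c2 − v_a = 1311 m/s.
= 1.311 km/s.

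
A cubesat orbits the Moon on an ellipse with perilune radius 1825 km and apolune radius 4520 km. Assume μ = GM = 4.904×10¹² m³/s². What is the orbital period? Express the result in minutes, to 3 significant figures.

T ≈ 267 minutes

Semi-major axis a = (r_p + r_a)/2 = (1825.0 + 4520.0)/2 = 3172.5 km = 3.172×10⁶ m.
By Kepler's third law T = 2π√(a³/μ) = 2π × 2.552×10³ = 1.603×10⁴ s.
= 267.2 minutes.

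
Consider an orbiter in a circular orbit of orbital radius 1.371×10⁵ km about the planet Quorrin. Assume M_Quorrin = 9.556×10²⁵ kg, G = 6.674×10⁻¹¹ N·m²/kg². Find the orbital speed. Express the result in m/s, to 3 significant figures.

v ≈ 6820 m/s

μ = GM = 6.674×10⁻¹¹ × 9.556×10²⁵ = 6.378×10¹⁵ m³/s².
r = 1.371×10⁵ km = 1.371×10⁸ m.
For a circular orbit v = √(μ/r) = √(6.378×10¹⁵ / 1.371×10⁸) = √(4.652×10⁷) = 6820 m/s.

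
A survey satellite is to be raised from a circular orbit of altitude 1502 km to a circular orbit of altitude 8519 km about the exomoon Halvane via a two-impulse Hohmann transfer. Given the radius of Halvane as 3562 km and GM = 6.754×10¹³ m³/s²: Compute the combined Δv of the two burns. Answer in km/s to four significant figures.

Δv_total ≈ 1.231 km/s

r₁ = 3562 + 1502 = 5064.0 km = 5.0640×10⁶ m.
r₂ = 3562 + 8519 = 12081 km = 1.2081×10⁷ m.
Transfer ellipse a_t = (r₁ + r₂)/2 = 8.572×10⁶ m.
At r₁: circular v_c1 = √(μ/r₁) = 3652 m/s; transfer-periapsis v_p = √[μ(2/r₁ − 1/a_t)] = 4335 m/s.
Δv₁ = v_p − v_c1 = 683.4 m/s.
At r₂: circular v_c2 = √(μ/r₂) = 2364 m/s; transfer-apoapsis v_a = √[μ(2/r₂ − 1/a_t)] = 1817 m/s.
Δv₂ = v_c2 − v_a = 547.2 m/s.
Total Δv = Δv₁ + Δv₂ = 1231 m/s = 1.231 km/s.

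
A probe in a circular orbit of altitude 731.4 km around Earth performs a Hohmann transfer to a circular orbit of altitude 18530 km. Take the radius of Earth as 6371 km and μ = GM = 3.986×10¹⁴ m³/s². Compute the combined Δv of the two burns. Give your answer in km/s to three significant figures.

Δv_total ≈ 3.19 km/s

r₁ = 6371 + 731.4 = 7102.4 km = 7.1024×10⁶ m.
r₂ = 6371 + 18530 = 24901 km = 2.4901×10⁷ m.
Transfer ellipse a_t = (r₁ + r₂)/2 = 1.600×10⁷ m.
At r₁: circular v_c1 = √(μ/r₁) = 7491 m/s; transfer-perigee v_p = √[μ(2/r₁ − 1/a_t)] = 9345 m/s.
Δv₁ = v_p − v_c1 = 1854 m/s.
At r₂: circular v_c2 = √(μ/r₂) = 4001 m/s; transfer-apogee v_a = √[μ(2/r₂ − 1/a_t)] = 2666 m/s.
Δv₂ = v_c2 − v_a = 1335 m/s.
Total Δv = Δv₁ + Δv₂ = 3189 m/s = 3.189 km/s.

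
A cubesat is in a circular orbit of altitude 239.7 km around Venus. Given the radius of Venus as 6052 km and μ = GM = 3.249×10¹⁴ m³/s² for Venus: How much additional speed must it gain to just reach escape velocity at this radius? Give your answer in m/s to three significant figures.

Δv ≈ 2980 m/s

r = 6052 + 239.7 = 6291.7 km = 6.2917×10⁶ m.
Circular speed v_c = √(μ/r) = 7186 m/s.
Escape speed v_esc = √(2μ/r) = √2 × v_c = 10160 m/s.
Δv = v_esc − v_c = 2977 m/s.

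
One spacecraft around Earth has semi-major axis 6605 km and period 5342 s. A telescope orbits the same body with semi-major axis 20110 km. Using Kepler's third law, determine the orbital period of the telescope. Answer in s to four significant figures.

Kepler's third law: T² ∝ a³, so T₂ = T₁ (a₂/a₁)^(3/2).
a₂/a₁ = 3.045, (a₂/a₁)^(3/2) = 5.313.
T₂ = 5342 × 5.313 = 28380 s.

T₂ ≈ 28380 s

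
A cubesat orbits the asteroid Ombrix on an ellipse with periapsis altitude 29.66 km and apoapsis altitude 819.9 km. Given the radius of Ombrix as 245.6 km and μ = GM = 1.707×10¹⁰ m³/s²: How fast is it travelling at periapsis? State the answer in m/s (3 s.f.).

r_p = 245.6 + 29.66 = 275.26 km = 2.7526×10⁵ m.
r_a = 245.6 + 819.9 = 1065.5 km = 1.0655×10⁶ m.
Semi-major axis a = (r_p + r_a)/2 = 670.38 km = 6.704×10⁵ m.
Vis-viva: v² = μ(2/r − 1/a) = 1.707×10¹⁰ × (7.266×10⁻⁶ − 1.492×10⁻⁶) = 9.857×10⁴ m²/s².
v = 314.0 m/s.

v ≈ 314 m/s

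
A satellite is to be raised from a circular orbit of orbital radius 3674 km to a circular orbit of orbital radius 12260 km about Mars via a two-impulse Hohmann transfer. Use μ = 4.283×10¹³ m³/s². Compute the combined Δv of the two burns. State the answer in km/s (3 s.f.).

r₁ = 3674 km = 3.674×10⁶ m.
r₂ = 12260 km = 1.226×10⁷ m.
Transfer ellipse a_t = (r₁ + r₂)/2 = 7.967×10⁶ m.
At r₁: circular v_c1 = √(μ/r₁) = 3414 m/s; transfer-periapsis v_p = √[μ(2/r₁ − 1/a_t)] = 4235 m/s.
Δv₁ = v_p − v_c1 = 821.2 m/s.
At r₂: circular v_c2 = √(μ/r₂) = 1869 m/s; transfer-apoapsis v_a = √[μ(2/r₂ − 1/a_t)] = 1269 m/s.
Δv₂ = v_c2 − v_a = 599.8 m/s.
Total Δv = Δv₁ + Δv₂ = 1421 m/s = 1.421 km/s.

Δv_total ≈ 1.42 km/s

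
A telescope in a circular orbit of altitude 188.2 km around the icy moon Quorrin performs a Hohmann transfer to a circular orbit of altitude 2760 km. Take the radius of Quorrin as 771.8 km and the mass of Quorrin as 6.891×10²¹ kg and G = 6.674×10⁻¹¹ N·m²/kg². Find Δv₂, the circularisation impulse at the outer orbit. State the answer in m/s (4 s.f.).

Δv ≈ 124.9 m/s

μ = GM = 6.674×10⁻¹¹ × 6.891×10²¹ = 4.599×10¹¹ m³/s².
r₁ = 771.8 + 188.2 = 960.00 km = 9.6000×10⁵ m.
r₂ = 771.8 + 2760 = 3531.8 km = 3.5318×10⁶ m.
Transfer ellipse a_t = (r₁ + r₂)/2 = 2.246×10⁶ m.
At r₁: circular v_c1 = √(μ/r₁) = 692.1 m/s; transfer-periapsis v_p = √[μ(2/r₁ − 1/a_t)] = 868.0 m/s.
At r₂: circular v_c2 = √(μ/r₂) = 360.9 m/s; transfer-apoapsis v_a = √[μ(2/r₂ − 1/a_t)] = 235.9 m/s.
Δv₂ = v_c2 − v_a = 124.9 m/s.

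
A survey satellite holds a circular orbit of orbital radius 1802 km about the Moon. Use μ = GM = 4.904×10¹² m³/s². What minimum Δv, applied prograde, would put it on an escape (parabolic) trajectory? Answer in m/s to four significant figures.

r = 1802 km = 1.802×10⁶ m.
Circular speed v_c = √(μ/r) = 1650 m/s.
Escape speed v_esc = √(2μ/r) = √2 × v_c = 2333 m/s.
Δv = v_esc − v_c = 683.3 m/s.

Δv ≈ 683.3 m/s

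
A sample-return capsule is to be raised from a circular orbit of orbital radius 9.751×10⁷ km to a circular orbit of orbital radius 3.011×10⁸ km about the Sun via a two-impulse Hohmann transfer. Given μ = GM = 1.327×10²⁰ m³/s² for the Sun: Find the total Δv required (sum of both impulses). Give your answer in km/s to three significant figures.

Δv_total ≈ 14.8 km/s

r₁ = 9.751×10⁷ km = 9.751×10¹⁰ m.
r₂ = 3.011×10⁸ km = 3.011×10¹¹ m.
Transfer ellipse a_t = (r₁ + r₂)/2 = 1.993×10¹¹ m.
At r₁: circular v_c1 = √(μ/r₁) = 36890 m/s; transfer-perihelion v_p = √[μ(2/r₁ − 1/a_t)] = 45340 m/s.
Δv₁ = v_p − v_c1 = 8452 m/s.
At r₂: circular v_c2 = √(μ/r₂) = 20990 m/s; transfer-aphelion v_a = √[μ(2/r₂ − 1/a_t)] = 14680 m/s.
Δv₂ = v_c2 − v_a = 6309 m/s.
Total Δv = Δv₁ + Δv₂ = 14760 m/s = 14.76 km/s.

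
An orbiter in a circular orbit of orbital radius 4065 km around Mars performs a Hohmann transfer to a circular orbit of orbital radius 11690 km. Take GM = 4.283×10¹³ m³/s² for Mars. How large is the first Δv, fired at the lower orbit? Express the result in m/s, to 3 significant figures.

Δv ≈ 708 m/s

r₁ = 4065 km = 4.065×10⁶ m.
r₂ = 11690 km = 1.169×10⁷ m.
Transfer ellipse a_t = (r₁ + r₂)/2 = 7.878×10⁶ m.
At r₁: circular v_c1 = √(μ/r₁) = 3246 m/s; transfer-periapsis v_p = √[μ(2/r₁ − 1/a_t)] = 3954 m/s.
Δv₁ = v_p − v_c1 = 708.2 m/s.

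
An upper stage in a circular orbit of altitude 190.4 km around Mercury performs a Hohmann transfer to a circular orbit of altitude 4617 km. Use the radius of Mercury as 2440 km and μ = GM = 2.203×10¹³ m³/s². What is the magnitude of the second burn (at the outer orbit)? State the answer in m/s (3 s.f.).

Δv ≈ 465 m/s

r₁ = 2440 + 190.4 = 2630.4 km = 2.6304×10⁶ m.
r₂ = 2440 + 4617 = 7057.0 km = 7.0570×10⁶ m.
Transfer ellipse a_t = (r₁ + r₂)/2 = 4.844×10⁶ m.
At r₁: circular v_c1 = √(μ/r₁) = 2894 m/s; transfer-periherm v_p = √[μ(2/r₁ − 1/a_t)] = 3493 m/s.
At r₂: circular v_c2 = √(μ/r₂) = 1767 m/s; transfer-apoherm v_a = √[μ(2/r₂ − 1/a_t)] = 1302 m/s.
Δv₂ = v_c2 − v_a = 464.8 m/s.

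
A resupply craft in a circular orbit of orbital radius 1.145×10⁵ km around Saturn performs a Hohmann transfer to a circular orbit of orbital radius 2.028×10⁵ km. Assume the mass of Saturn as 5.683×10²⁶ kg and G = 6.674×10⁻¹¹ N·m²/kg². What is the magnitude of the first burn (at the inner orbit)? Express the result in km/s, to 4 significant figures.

μ = GM = 6.674×10⁻¹¹ × 5.683×10²⁶ = 3.793×10¹⁶ m³/s².
r₁ = 1.145×10⁵ km = 1.145×10⁸ m.
r₂ = 2.028×10⁵ km = 2.028×10⁸ m.
Transfer ellipse a_t = (r₁ + r₂)/2 = 1.586×10⁸ m.
At r₁: circular v_c1 = √(μ/r₁) = 18200 m/s; transfer-perikrone v_p = √[μ(2/r₁ − 1/a_t)] = 20580 m/s.
Δv₁ = v_p − v_c1 = 2377 m/s.
= 2.377 km/s.

Δv ≈ 2.377 km/s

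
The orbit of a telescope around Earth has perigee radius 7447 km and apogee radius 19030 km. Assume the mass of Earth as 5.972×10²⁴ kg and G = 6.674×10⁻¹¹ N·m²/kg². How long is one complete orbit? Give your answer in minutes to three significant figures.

T ≈ 253 minutes

μ = GM = 6.674×10⁻¹¹ × 5.972×10²⁴ = 3.986×10¹⁴ m³/s².
Semi-major axis a = (r_p + r_a)/2 = (7447.0 + 19030)/2 = 13238 km = 1.324×10⁷ m.
By Kepler's third law T = 2π√(a³/μ) = 2π × 2.413×10³ = 1.516×10⁴ s.
= 252.7 minutes.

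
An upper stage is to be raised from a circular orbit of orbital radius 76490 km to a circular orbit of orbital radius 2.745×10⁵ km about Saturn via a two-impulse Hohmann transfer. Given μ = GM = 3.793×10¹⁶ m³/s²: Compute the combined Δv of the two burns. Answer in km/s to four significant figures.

r₁ = 76490 km = 7.649×10⁷ m.
r₂ = 2.745×10⁵ km = 2.745×10⁸ m.
Transfer ellipse a_t = (r₁ + r₂)/2 = 1.755×10⁸ m.
At r₁: circular v_c1 = √(μ/r₁) = 22270 m/s; transfer-perikrone v_p = √[μ(2/r₁ − 1/a_t)] = 27850 m/s.
Δv₁ = v_p − v_c1 = 5582 m/s.
At r₂: circular v_c2 = √(μ/r₂) = 11750 m/s; transfer-apokrone v_a = √[μ(2/r₂ − 1/a_t)] = 7761 m/s.
Δv₂ = v_c2 − v_a = 3994 m/s.
Total Δv = Δv₁ + Δv₂ = 9576 m/s = 9.576 km/s.

Δv_total ≈ 9.576 km/s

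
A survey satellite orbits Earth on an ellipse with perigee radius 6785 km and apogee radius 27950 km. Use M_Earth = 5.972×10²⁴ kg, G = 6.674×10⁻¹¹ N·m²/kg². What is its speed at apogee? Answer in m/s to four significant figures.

v ≈ 2360 m/s

μ = GM = 6.674×10⁻¹¹ × 5.972×10²⁴ = 3.986×10¹⁴ m³/s².
Semi-major axis a = (r_p + r_a)/2 = 17368 km = 1.737×10⁷ m.
Vis-viva: v² = μ(2/r − 1/a) = 3.986×10¹⁴ × (7.156×10⁻⁸ − 5.758×10⁻⁸) = 5.571×10⁶ m²/s².
v = 2360 m/s.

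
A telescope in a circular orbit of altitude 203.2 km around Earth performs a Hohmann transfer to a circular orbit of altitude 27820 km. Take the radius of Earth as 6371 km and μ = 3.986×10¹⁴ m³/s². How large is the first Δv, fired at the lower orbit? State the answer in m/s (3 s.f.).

r₁ = 6371 + 203.2 = 6574.2 km = 6.5742×10⁶ m.
r₂ = 6371 + 27820 = 34191 km = 3.4191×10⁷ m.
Transfer ellipse a_t = (r₁ + r₂)/2 = 2.038×10⁷ m.
At r₁: circular v_c1 = √(μ/r₁) = 7787 m/s; transfer-perigee v_p = √[μ(2/r₁ − 1/a_t)] = 10080 m/s.
Δv₁ = v_p − v_c1 = 2298 m/s.

Δv ≈ 2300 m/s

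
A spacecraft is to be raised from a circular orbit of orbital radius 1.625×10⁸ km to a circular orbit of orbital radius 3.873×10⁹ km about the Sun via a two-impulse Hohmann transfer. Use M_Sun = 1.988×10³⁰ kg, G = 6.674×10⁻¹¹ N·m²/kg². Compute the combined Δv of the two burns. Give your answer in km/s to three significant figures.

μ = GM = 6.674×10⁻¹¹ × 1.988×10³⁰ = 1.327×10²⁰ m³/s².
r₁ = 1.625×10⁸ km = 1.625×10¹¹ m.
r₂ = 3.873×10⁹ km = 3.873×10¹² m.
Transfer ellipse a_t = (r₁ + r₂)/2 = 2.018×10¹² m.
At r₁: circular v_c1 = √(μ/r₁) = 28570 m/s; transfer-perihelion v_p = √[μ(2/r₁ − 1/a_t)] = 39590 m/s.
Δv₁ = v_p − v_c1 = 11010 m/s.
At r₂: circular v_c2 = √(μ/r₂) = 5853 m/s; transfer-aphelion v_a = √[μ(2/r₂ − 1/a_t)] = 1661 m/s.
Δv₂ = v_c2 − v_a = 4192 m/s.
Total Δv = Δv₁ + Δv₂ = 15210 m/s = 15.21 km/s.

Δv_total ≈ 15.2 km/s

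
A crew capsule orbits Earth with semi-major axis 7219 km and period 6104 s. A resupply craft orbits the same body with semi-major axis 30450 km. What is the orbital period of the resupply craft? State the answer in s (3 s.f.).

Kepler's third law: T² ∝ a³, so T₂ = T₁ (a₂/a₁)^(3/2).
a₂/a₁ = 4.218, (a₂/a₁)^(3/2) = 8.663.
T₂ = 6104 × 8.663 = 52880 s.

T₂ ≈ 52900 s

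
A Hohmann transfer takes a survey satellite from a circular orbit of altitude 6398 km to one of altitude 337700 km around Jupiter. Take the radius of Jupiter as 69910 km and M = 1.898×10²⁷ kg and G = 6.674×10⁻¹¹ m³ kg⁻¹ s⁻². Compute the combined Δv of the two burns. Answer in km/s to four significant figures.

μ = GM = 6.674×10⁻¹¹ × 1.898×10²⁷ = 1.267×10¹⁷ m³/s².
r₁ = 69910 + 6398 = 76308 km = 7.6308×10⁷ m.
r₂ = 69910 + 337700 = 407610 km = 4.0761×10⁸ m.
Transfer ellipse a_t = (r₁ + r₂)/2 = 2.420×10⁸ m.
At r₁: circular v_c1 = √(μ/r₁) = 40740 m/s; transfer-perijove v_p = √[μ(2/r₁ − 1/a_t)] = 52880 m/s.
Δv₁ = v_p − v_c1 = 12140 m/s.
At r₂: circular v_c2 = √(μ/r₂) = 17630 m/s; transfer-apojove v_a = √[μ(2/r₂ − 1/a_t)] = 9900 m/s.
Δv₂ = v_c2 − v_a = 7729 m/s.
Total Δv = Δv₁ + Δv₂ = 19870 m/s = 19.87 km/s.

Δv_total ≈ 19.87 km/s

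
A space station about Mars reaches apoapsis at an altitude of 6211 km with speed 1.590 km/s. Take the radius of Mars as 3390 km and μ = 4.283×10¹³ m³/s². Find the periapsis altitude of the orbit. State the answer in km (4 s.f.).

periapsis altitude ≈ 406.2 km

r_a = 3390 + 6211 = 9601.0 km = 9.601×10⁶ m.
Specific energy ε = v²/2 − μ/r = -3.197×10⁶ J/kg, so a = −μ/(2ε) = 6.699×10⁶ m.
The apsides satisfy r_p + r_a = 2a, so the periapsis radius is 2a − r_a = 3.796×10⁶ m = 3796.2 km.
Periapsis altitude = 3796.2 − 3390 = 406.17 km.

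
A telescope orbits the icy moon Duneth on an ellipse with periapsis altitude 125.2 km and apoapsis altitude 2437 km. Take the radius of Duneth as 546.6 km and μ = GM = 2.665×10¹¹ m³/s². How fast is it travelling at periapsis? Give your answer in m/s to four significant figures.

r_p = 546.6 + 125.2 = 671.80 km = 6.7180×10⁵ m.
r_a = 546.6 + 2437 = 2983.6 km = 2.9836×10⁶ m.
Semi-major axis a = (r_p + r_a)/2 = 1827.7 km = 1.828×10⁶ m.
Vis-viva: v² = μ(2/r − 1/a) = 2.665×10¹¹ × (2.977×10⁻⁶ − 5.471×10⁻⁷) = 6.476×10⁵ m²/s².
v = 804.7 m/s.

v ≈ 804.7 m/s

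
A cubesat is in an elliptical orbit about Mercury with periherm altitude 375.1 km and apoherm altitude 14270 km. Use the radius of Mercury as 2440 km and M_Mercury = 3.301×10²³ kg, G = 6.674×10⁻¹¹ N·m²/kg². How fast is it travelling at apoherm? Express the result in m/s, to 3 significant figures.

μ = GM = 6.674×10⁻¹¹ × 3.301×10²³ = 2.203×10¹³ m³/s².
r_p = 2440 + 375.1 = 2815.1 km = 2.8151×10⁶ m.
r_a = 2440 + 14270 = 16710 km = 1.6710×10⁷ m.
Semi-major axis a = (r_p + r_a)/2 = 9762.5 km = 9.763×10⁶ m.
Vis-viva: v² = μ(2/r − 1/a) = 2.203×10¹³ × (1.197×10⁻⁷ − 1.024×10⁻⁷) = 3.802×10⁵ m²/s².
v = 616.6 m/s.

v ≈ 617 m/s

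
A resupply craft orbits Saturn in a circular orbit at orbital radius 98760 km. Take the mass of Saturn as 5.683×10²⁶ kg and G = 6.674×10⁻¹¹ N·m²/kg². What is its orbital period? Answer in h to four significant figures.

μ = GM = 6.674×10⁻¹¹ × 5.683×10²⁶ = 3.793×10¹⁶ m³/s².
r = 98760 km = 9.876×10⁷ m.
Kepler's third law: T = 2π√(r³/μ) = 2π√((9.876×10⁷)³ / 3.793×10¹⁶).
r³/μ = 2.540×10⁷ s², so T = 2π × 5.040×10³ = 3.166×10⁴ s.
Converting: 3.166×10⁴ s ÷ 3600 = 8.796 h.

T ≈ 8.796 h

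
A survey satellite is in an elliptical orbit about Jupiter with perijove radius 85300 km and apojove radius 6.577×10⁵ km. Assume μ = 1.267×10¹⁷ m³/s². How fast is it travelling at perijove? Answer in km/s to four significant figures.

v ≈ 51.28 km/s

Semi-major axis a = (r_p + r_a)/2 = 3.7150×10⁵ km = 3.715×10⁸ m.
Vis-viva: v² = μ(2/r − 1/a) = 1.267×10¹⁷ × (2.345×10⁻⁸ − 2.692×10⁻⁹) = 2.630×10⁹ m²/s².
v = 51280 m/s = 51.28 km/s.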